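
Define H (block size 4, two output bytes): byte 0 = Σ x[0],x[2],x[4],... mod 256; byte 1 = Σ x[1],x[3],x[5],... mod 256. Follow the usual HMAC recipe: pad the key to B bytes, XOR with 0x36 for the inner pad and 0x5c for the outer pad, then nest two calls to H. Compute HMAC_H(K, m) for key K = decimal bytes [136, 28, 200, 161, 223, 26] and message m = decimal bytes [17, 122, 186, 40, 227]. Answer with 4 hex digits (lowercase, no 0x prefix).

cca0

Key decimal bytes [136, 28, 200, 161, 223, 26] = 88 1c c8 a1 df 1a is 6 bytes > B = 4, so hash it first: H(key) = 2f d7, then zero-pad to 4 bytes: K' = 2f d7 00 00.
K' ⊕ ipad = 19 e1 36 36.  K' ⊕ opad = 73 8b 5c 5c.
Inner input = (K'⊕ipad) ∥ m = 19 e1 36 36 ∥ 11 7a ba 28 e3.
Inner hash: even-index sum = 509 mod 256 = 253; odd-index sum = 441 mod 256 = 185 → fd b9.
Outer input = (K'⊕opad) ∥ inner = 73 8b 5c 5c ∥ fd b9.
Outer hash (tag): even-index sum = 460 mod 256 = 204; odd-index sum = 416 mod 256 = 160 → cc a0.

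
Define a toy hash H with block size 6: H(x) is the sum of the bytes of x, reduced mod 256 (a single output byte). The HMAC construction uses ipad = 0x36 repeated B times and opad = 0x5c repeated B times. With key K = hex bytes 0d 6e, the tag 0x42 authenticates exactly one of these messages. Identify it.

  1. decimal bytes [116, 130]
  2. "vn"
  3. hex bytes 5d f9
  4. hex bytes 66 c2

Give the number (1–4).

Key hex bytes 0d 6e is 2 bytes ≤ B = 6; zero-pad to 6 bytes: K' = 0d 6e 00 00 00 00.
K' ⊕ ipad = 3b 58 36 36 36 36; K' ⊕ opad = 51 32 5c 5c 5c 5c.
m1: inner = H(3b 58 36 36 36 36 74 82) = 61; tag = H(51 32 5c 5c 5c 5c 61) = 54
m2: inner = H(3b 58 36 36 36 36 76 6e) = 4f; tag = H(51 32 5c 5c 5c 5c 4f) = 42 ← matches
m3: inner = H(3b 58 36 36 36 36 5d f9) = c1; tag = H(51 32 5c 5c 5c 5c c1) = b4
m4: inner = H(3b 58 36 36 36 36 66 c2) = 93; tag = H(51 32 5c 5c 5c 5c 93) = 86

2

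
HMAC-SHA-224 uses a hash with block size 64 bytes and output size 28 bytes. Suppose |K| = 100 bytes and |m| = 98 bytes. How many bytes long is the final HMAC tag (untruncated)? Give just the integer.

The tag is one SHA-224 digest: 28 bytes.

28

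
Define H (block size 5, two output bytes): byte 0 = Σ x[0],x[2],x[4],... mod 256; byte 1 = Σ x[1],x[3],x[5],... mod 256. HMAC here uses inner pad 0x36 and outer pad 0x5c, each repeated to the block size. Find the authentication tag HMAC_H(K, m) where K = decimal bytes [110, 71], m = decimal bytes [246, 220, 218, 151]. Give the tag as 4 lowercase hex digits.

61ae

Key decimal bytes [110, 71] = 6e 47 is 2 bytes ≤ B = 5; zero-pad to 5 bytes: K' = 6e 47 00 00 00.
K' ⊕ ipad = 58 71 36 36 36.  K' ⊕ opad = 32 1b 5c 5c 5c.
Inner input = (K'⊕ipad) ∥ m = 58 71 36 36 36 ∥ f6 dc da 97.
Inner hash: even-index sum = 567 mod 256 = 55; odd-index sum = 631 mod 256 = 119 → 37 77.
Outer input = (K'⊕opad) ∥ inner = 32 1b 5c 5c 5c ∥ 37 77.
Outer hash (tag): even-index sum = 353 mod 256 = 97; odd-index sum = 174 mod 256 = 174 → 61 ae.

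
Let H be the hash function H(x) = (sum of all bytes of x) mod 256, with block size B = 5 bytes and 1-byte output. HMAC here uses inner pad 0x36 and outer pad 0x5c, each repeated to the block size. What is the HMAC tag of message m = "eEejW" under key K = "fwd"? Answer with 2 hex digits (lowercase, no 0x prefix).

Key "fwd" = 66 77 64 is 3 bytes ≤ B = 5; zero-pad to 5 bytes: K' = 66 77 64 00 00.
K' ⊕ ipad = 50 41 52 36 36.  K' ⊕ opad = 3a 2b 38 5c 5c.
Inner input = (K'⊕ipad) ∥ m = 50 41 52 36 36 ∥ 65 45 65 6a 57.
Inner hash: sum = 80+65+82+54+54+101+69+101+106+87 = 799; mod 256 = 31 → 1f.
Outer input = (K'⊕opad) ∥ inner = 3a 2b 38 5c 5c ∥ 1f.
Outer hash (tag): sum = 58+43+56+92+92+31 = 372; mod 256 = 116 → 74.

74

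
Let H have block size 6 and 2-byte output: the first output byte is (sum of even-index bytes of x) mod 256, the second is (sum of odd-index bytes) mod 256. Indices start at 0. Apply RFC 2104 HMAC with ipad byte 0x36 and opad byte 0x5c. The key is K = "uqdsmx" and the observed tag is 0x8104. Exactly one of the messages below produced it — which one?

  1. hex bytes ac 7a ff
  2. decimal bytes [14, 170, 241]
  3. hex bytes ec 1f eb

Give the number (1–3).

Key "uqdsmx" = 75 71 64 73 6d 78 is exactly B = 6 bytes: K' = 75 71 64 73 6d 78.
K' ⊕ ipad = 43 47 52 45 5b 4e; K' ⊕ opad = 29 2d 38 2f 31 24.
m1: inner = H(43 47 52 45 5b 4e ac 7a ff) = 9b 54; tag = H(29 2d 38 2f 31 24 9b 54) = 2dd4
m2: inner = H(43 47 52 45 5b 4e 0e aa f1) = ef 84; tag = H(29 2d 38 2f 31 24 ef 84) = 8104 ← matches
m3: inner = H(43 47 52 45 5b 4e ec 1f eb) = c7 f9; tag = H(29 2d 38 2f 31 24 c7 f9) = 5979

2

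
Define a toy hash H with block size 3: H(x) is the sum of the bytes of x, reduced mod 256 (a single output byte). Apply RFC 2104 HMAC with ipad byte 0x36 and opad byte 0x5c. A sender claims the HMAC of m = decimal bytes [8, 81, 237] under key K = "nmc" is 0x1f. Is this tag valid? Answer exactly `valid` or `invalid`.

invalid

Key "nmc" = 6e 6d 63 is exactly B = 3 bytes: K' = 6e 6d 63.
K' ⊕ ipad = 58 5b 55; K' ⊕ opad = 32 31 3f.
Inner hash: sum = 88+91+85+8+81+237 = 590; mod 256 = 78 → 4e.
Outer hash (recomputed tag): sum = 50+49+63+78 = 240 → f0.
Recomputed tag = f0; claimed = 1f → mismatch.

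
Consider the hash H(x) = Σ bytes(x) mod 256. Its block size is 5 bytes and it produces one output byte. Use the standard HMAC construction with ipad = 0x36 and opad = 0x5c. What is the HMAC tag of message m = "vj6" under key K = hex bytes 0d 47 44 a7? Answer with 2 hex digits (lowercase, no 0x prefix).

Key hex bytes 0d 47 44 a7 is 4 bytes ≤ B = 5; zero-pad to 5 bytes: K' = 0d 47 44 a7 00.
K' ⊕ ipad = 3b 71 72 91 36.  K' ⊕ opad = 51 1b 18 fb 5c.
Inner input = (K'⊕ipad) ∥ m = 3b 71 72 91 36 ∥ 76 6a 36.
Inner hash: sum = 59+113+114+145+54+118+106+54 = 763; mod 256 = 251 → fb.
Outer input = (K'⊕opad) ∥ inner = 51 1b 18 fb 5c ∥ fb.
Outer hash (tag): sum = 81+27+24+251+92+251 = 726; mod 256 = 214 → d6.

d6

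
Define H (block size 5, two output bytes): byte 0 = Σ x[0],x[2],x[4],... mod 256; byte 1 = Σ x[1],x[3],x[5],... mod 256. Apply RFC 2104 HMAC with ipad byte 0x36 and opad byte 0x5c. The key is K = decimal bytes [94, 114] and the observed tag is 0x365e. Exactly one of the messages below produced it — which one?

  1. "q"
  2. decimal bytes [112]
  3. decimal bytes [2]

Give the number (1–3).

3

Key decimal bytes [94, 114] = 5e 72 is 2 bytes ≤ B = 5; zero-pad to 5 bytes: K' = 5e 72 00 00 00.
K' ⊕ ipad = 68 44 36 36 36; K' ⊕ opad = 02 2e 5c 5c 5c.
m1: inner = H(68 44 36 36 36 71) = d4 eb; tag = H(02 2e 5c 5c 5c d4 eb) = a55e
m2: inner = H(68 44 36 36 36 70) = d4 ea; tag = H(02 2e 5c 5c 5c d4 ea) = a45e
m3: inner = H(68 44 36 36 36 02) = d4 7c; tag = H(02 2e 5c 5c 5c d4 7c) = 365e ← matches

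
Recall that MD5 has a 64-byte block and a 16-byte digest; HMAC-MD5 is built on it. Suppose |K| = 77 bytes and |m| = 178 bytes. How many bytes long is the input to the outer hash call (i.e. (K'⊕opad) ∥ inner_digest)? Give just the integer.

Key is 77 > 64 bytes, so it is hashed to 16 bytes then zero-padded to 64: |K'| = 64.
Outer input = (K'⊕opad) ∥ H(inner) → 64 + 16 = 80 bytes.

80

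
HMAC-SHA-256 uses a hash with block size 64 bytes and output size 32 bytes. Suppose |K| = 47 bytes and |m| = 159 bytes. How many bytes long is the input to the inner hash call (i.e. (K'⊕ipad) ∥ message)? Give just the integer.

Key is 47 ≤ 64 bytes, zero-padded: |K'| = 64.
Inner input = (K'⊕ipad) ∥ m → 64 + 159 = 223 bytes.

223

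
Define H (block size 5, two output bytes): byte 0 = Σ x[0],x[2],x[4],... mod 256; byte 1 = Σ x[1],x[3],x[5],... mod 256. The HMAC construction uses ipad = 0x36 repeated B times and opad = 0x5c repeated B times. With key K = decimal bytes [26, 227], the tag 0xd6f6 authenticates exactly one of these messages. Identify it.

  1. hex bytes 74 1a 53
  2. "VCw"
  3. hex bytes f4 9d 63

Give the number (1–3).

Key decimal bytes [26, 227] = 1a e3 is 2 bytes ≤ B = 5; zero-pad to 5 bytes: K' = 1a e3 00 00 00.
K' ⊕ ipad = 2c d5 36 36 36; K' ⊕ opad = 46 bf 5c 5c 5c.
m1: inner = H(2c d5 36 36 36 74 1a 53) = b2 d2; tag = H(46 bf 5c 5c 5c b2 d2) = d0cd
m2: inner = H(2c d5 36 36 36 56 43 77) = db d8; tag = H(46 bf 5c 5c 5c db d8) = d6f6 ← matches
m3: inner = H(2c d5 36 36 36 f4 9d 63) = 35 62; tag = H(46 bf 5c 5c 5c 35 62) = 6050

2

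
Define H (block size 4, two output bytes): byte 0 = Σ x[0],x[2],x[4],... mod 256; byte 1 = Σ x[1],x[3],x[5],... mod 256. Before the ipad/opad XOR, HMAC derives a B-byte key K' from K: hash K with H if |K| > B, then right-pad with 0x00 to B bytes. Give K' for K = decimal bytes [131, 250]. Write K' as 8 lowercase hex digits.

83fa0000

Key decimal bytes [131, 250] = 83 fa is 2 bytes ≤ B = 4; zero-pad to 4 bytes: K' = 83 fa 00 00.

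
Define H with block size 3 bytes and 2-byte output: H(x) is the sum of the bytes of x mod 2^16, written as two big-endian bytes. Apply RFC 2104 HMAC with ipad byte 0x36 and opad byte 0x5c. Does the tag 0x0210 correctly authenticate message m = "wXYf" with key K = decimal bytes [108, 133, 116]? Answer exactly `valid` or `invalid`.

Key decimal bytes [108, 133, 116] = 6c 85 74 is exactly B = 3 bytes: K' = 6c 85 74.
K' ⊕ ipad = 5a b3 42; K' ⊕ opad = 30 d9 28.
Inner hash: sum = 90+179+66+119+88+89+102 = 733 → 02 dd.
Outer hash (recomputed tag): sum = 48+217+40+2+221 = 528 → 02 10.
Recomputed tag = 0210; claimed = 0210 → match.

valid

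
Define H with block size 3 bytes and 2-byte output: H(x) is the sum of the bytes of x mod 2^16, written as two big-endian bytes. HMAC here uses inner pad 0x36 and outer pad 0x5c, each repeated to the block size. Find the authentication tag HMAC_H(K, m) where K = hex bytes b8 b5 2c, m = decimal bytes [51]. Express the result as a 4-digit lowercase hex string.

029c

Key hex bytes b8 b5 2c is exactly B = 3 bytes: K' = b8 b5 2c.
K' ⊕ ipad = 8e 83 1a.  K' ⊕ opad = e4 e9 70.
Inner input = (K'⊕ipad) ∥ m = 8e 83 1a ∥ 33.
Inner hash: sum = 142+131+26+51 = 350 → 01 5e.
Outer input = (K'⊕opad) ∥ inner = e4 e9 70 ∥ 01 5e.
Outer hash (tag): sum = 228+233+112+1+94 = 668 → 02 9c.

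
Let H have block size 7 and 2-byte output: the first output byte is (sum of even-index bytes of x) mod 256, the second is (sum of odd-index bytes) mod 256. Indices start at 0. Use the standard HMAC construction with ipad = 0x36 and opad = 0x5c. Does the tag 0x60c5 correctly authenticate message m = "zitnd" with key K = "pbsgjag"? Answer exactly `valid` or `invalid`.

invalid

Key "pbsgjag" = 70 62 73 67 6a 61 67 is exactly B = 7 bytes: K' = 70 62 73 67 6a 61 67.
K' ⊕ ipad = 46 54 45 51 5c 57 51; K' ⊕ opad = 2c 3e 2f 3b 36 3d 3b.
Inner hash: even-index sum = 527 mod 256 = 15; odd-index sum = 590 mod 256 = 78 → 0f 4e.
Outer hash (recomputed tag): even-index sum = 282 mod 256 = 26; odd-index sum = 197 mod 256 = 197 → 1a c5.
Recomputed tag = 1ac5; claimed = 60c5 → mismatch.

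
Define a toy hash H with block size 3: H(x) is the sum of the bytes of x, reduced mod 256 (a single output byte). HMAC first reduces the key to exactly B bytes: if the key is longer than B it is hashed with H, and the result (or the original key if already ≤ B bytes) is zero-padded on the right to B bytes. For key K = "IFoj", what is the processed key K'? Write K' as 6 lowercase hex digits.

|K| = 4 > B = 3, so first hash the key.
H(K): sum = 73+70+111+106 = 360; mod 256 = 104 → 68.
Zero-pad H(K) = 68 to 3 bytes: K' = 68 00 00.

680000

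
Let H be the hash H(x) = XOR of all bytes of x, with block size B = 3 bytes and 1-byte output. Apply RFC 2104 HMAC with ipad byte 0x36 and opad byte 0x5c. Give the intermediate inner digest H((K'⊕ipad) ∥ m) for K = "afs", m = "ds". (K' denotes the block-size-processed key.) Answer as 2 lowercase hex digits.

55

Key "afs" = 61 66 73 is exactly B = 3 bytes: K' = 61 66 73.
K' ⊕ ipad = 57 50 45.
Inner input = 57 50 45 ∥ 64 73.
Inner hash: XOR 57⊕50⊕45⊕64⊕73 = 55.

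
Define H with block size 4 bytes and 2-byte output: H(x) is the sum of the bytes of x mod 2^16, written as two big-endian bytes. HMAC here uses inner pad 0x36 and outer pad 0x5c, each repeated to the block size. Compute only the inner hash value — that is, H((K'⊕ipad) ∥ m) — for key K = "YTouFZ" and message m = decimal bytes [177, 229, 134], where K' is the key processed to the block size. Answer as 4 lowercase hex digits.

Key "YTouFZ" = 59 54 6f 75 46 5a is 6 bytes > B = 4, so hash it first: H(key) = 02 31, then zero-pad to 4 bytes: K' = 02 31 00 00.
K' ⊕ ipad = 34 07 36 36.
Inner input = 34 07 36 36 ∥ b1 e5 86.
Inner hash: sum = 52+7+54+54+177+229+134 = 707 → 02 c3.

02c3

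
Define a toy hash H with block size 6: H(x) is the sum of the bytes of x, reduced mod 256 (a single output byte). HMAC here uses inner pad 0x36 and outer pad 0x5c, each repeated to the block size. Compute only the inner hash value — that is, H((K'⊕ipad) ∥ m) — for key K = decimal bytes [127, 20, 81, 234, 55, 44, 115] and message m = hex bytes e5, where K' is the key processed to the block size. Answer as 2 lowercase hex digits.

Key decimal bytes [127, 20, 81, 234, 55, 44, 115] = 7f 14 51 ea 37 2c 73 is 7 bytes > B = 6, so hash it first: H(key) = a4, then zero-pad to 6 bytes: K' = a4 00 00 00 00 00.
K' ⊕ ipad = 92 36 36 36 36 36.
Inner input = 92 36 36 36 36 36 ∥ e5.
Inner hash: sum = 146+54+54+54+54+54+229 = 645; mod 256 = 133 → 85.

85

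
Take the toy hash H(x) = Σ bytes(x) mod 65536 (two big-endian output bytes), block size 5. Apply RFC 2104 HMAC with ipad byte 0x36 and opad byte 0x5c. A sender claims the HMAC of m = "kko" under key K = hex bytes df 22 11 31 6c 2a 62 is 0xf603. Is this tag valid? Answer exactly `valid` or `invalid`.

Key hex bytes df 22 11 31 6c 2a 62 is 7 bytes > B = 5, so hash it first: H(key) = 02 3b, then zero-pad to 5 bytes: K' = 02 3b 00 00 00.
K' ⊕ ipad = 34 0d 36 36 36; K' ⊕ opad = 5e 67 5c 5c 5c.
Inner hash: sum = 52+13+54+54+54+107+107+111 = 552 → 02 28.
Outer hash (recomputed tag): sum = 94+103+92+92+92+2+40 = 515 → 02 03.
Recomputed tag = 0203; claimed = f603 → mismatch.

invalid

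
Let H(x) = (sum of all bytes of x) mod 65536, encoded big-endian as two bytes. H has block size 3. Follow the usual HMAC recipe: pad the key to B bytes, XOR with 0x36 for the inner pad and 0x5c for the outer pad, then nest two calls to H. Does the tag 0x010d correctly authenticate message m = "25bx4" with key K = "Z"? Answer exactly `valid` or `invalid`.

valid

Key "Z" = 5a is 1 byte ≤ B = 3; zero-pad to 3 bytes: K' = 5a 00 00.
K' ⊕ ipad = 6c 36 36; K' ⊕ opad = 06 5c 5c.
Inner hash: sum = 108+54+54+50+53+98+120+52 = 589 → 02 4d.
Outer hash (recomputed tag): sum = 6+92+92+2+77 = 269 → 01 0d.
Recomputed tag = 010d; claimed = 010d → match.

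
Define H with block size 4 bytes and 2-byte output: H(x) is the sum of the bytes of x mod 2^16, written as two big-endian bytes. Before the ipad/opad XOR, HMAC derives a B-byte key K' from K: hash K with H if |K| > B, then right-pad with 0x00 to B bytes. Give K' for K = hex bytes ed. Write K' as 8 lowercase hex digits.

ed000000

Key hex bytes ed is 1 byte ≤ B = 4; zero-pad to 4 bytes: K' = ed 00 00 00.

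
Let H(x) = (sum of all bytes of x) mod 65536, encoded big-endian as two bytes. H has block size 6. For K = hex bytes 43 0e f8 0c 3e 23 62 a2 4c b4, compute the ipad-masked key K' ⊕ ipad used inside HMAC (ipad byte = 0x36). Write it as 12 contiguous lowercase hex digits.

Key hex bytes 43 0e f8 0c 3e 23 62 a2 4c b4 is 10 bytes > B = 6, so hash it first: H(key) = 03 ba, then zero-pad to 6 bytes: K' = 03 ba 00 00 00 00.
XOR each byte with 0x36: 03⊕36=35, ba⊕36=8c, 00⊕36=36, 00⊕36=36, 00⊕36=36, 00⊕36=36.

358c36363636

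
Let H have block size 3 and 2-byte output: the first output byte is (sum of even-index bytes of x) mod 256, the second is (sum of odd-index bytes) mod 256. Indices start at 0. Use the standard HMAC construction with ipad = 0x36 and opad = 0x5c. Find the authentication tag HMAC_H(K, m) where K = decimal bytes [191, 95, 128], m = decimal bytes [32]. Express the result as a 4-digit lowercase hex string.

Key decimal bytes [191, 95, 128] = bf 5f 80 is exactly B = 3 bytes: K' = bf 5f 80.
K' ⊕ ipad = 89 69 b6.  K' ⊕ opad = e3 03 dc.
Inner input = (K'⊕ipad) ∥ m = 89 69 b6 ∥ 20.
Inner hash: even-index sum = 319 mod 256 = 63; odd-index sum = 137 mod 256 = 137 → 3f 89.
Outer input = (K'⊕opad) ∥ inner = e3 03 dc ∥ 3f 89.
Outer hash (tag): even-index sum = 584 mod 256 = 72; odd-index sum = 66 mod 256 = 66 → 48 42.

4842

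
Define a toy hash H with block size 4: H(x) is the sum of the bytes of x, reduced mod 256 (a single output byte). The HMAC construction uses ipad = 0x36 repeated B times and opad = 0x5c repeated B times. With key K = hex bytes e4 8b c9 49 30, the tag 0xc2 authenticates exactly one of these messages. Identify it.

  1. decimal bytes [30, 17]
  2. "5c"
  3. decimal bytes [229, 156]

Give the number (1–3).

Key hex bytes e4 8b c9 49 30 is 5 bytes > B = 4, so hash it first: H(key) = b1, then zero-pad to 4 bytes: K' = b1 00 00 00.
K' ⊕ ipad = 87 36 36 36; K' ⊕ opad = ed 5c 5c 5c.
m1: inner = H(87 36 36 36 1e 11) = 58; tag = H(ed 5c 5c 5c 58) = 59
m2: inner = H(87 36 36 36 35 63) = c1; tag = H(ed 5c 5c 5c c1) = c2 ← matches
m3: inner = H(87 36 36 36 e5 9c) = aa; tag = H(ed 5c 5c 5c aa) = ab

2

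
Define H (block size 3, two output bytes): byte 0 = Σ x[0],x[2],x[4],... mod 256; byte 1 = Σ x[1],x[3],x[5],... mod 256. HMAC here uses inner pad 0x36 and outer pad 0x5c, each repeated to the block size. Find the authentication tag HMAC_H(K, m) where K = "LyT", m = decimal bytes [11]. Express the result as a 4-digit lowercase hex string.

Key "LyT" = 4c 79 54 is exactly B = 3 bytes: K' = 4c 79 54.
K' ⊕ ipad = 7a 4f 62.  K' ⊕ opad = 10 25 08.
Inner input = (K'⊕ipad) ∥ m = 7a 4f 62 ∥ 0b.
Inner hash: even-index sum = 220 mod 256 = 220; odd-index sum = 90 mod 256 = 90 → dc 5a.
Outer input = (K'⊕opad) ∥ inner = 10 25 08 ∥ dc 5a.
Outer hash (tag): even-index sum = 114 mod 256 = 114; odd-index sum = 257 mod 256 = 1 → 72 01.

7201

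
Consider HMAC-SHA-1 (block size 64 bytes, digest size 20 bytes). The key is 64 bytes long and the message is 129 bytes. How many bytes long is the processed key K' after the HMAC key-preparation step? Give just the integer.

64

Key is 64 ≤ 64 bytes, zero-padded: |K'| = 64.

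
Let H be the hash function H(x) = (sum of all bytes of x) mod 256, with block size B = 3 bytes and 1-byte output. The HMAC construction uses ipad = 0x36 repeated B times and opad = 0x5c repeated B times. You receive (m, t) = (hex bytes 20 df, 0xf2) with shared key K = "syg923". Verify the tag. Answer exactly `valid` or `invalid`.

invalid

Key "syg923" = 73 79 67 39 32 33 is 6 bytes > B = 3, so hash it first: H(key) = f1, then zero-pad to 3 bytes: K' = f1 00 00.
K' ⊕ ipad = c7 36 36; K' ⊕ opad = ad 5c 5c.
Inner hash: sum = 199+54+54+32+223 = 562; mod 256 = 50 → 32.
Outer hash (recomputed tag): sum = 173+92+92+50 = 407; mod 256 = 151 → 97.
Recomputed tag = 97; claimed = f2 → mismatch.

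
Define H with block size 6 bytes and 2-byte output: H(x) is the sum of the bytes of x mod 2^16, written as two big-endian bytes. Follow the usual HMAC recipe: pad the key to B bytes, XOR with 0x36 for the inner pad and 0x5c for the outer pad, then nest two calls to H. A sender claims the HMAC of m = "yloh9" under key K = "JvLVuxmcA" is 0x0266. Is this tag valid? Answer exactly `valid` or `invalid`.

valid

Key "JvLVuxmcA" = 4a 76 4c 56 75 78 6d 63 41 is 9 bytes > B = 6, so hash it first: H(key) = 03 60, then zero-pad to 6 bytes: K' = 03 60 00 00 00 00.
K' ⊕ ipad = 35 56 36 36 36 36; K' ⊕ opad = 5f 3c 5c 5c 5c 5c.
Inner hash: sum = 53+86+54+54+54+54+121+108+111+104+57 = 856 → 03 58.
Outer hash (recomputed tag): sum = 95+60+92+92+92+92+3+88 = 614 → 02 66.
Recomputed tag = 0266; claimed = 0266 → match.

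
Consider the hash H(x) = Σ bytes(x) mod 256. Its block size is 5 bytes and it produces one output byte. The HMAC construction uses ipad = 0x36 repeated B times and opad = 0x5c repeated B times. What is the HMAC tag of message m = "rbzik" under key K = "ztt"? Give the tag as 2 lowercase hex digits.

Key "ztt" = 7a 74 74 is 3 bytes ≤ B = 5; zero-pad to 5 bytes: K' = 7a 74 74 00 00.
K' ⊕ ipad = 4c 42 42 36 36.  K' ⊕ opad = 26 28 28 5c 5c.
Inner input = (K'⊕ipad) ∥ m = 4c 42 42 36 36 ∥ 72 62 7a 69 6b.
Inner hash: sum = 76+66+66+54+54+114+98+122+105+107 = 862; mod 256 = 94 → 5e.
Outer input = (K'⊕opad) ∥ inner = 26 28 28 5c 5c ∥ 5e.
Outer hash (tag): sum = 38+40+40+92+92+94 = 396; mod 256 = 140 → 8c.

8c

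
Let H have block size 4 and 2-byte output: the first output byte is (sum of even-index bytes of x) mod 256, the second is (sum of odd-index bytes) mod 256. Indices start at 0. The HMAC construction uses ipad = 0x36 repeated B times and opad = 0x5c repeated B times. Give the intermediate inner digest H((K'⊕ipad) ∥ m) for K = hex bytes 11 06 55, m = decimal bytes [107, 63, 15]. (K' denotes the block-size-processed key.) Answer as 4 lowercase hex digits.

Key hex bytes 11 06 55 is 3 bytes ≤ B = 4; zero-pad to 4 bytes: K' = 11 06 55 00.
K' ⊕ ipad = 27 30 63 36.
Inner input = 27 30 63 36 ∥ 6b 3f 0f.
Inner hash: even-index sum = 260 mod 256 = 4; odd-index sum = 165 mod 256 = 165 → 04 a5.

04a5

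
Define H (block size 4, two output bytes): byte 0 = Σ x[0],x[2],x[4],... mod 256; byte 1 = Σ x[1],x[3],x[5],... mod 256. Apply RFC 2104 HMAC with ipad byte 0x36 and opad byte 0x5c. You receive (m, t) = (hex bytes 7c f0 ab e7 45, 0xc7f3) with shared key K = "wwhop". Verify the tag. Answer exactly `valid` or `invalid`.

invalid

Key "wwhop" = 77 77 68 6f 70 is 5 bytes > B = 4, so hash it first: H(key) = 4f e6, then zero-pad to 4 bytes: K' = 4f e6 00 00.
K' ⊕ ipad = 79 d0 36 36; K' ⊕ opad = 13 ba 5c 5c.
Inner hash: even-index sum = 539 mod 256 = 27; odd-index sum = 733 mod 256 = 221 → 1b dd.
Outer hash (recomputed tag): even-index sum = 138 mod 256 = 138; odd-index sum = 499 mod 256 = 243 → 8a f3.
Recomputed tag = 8af3; claimed = c7f3 → mismatch.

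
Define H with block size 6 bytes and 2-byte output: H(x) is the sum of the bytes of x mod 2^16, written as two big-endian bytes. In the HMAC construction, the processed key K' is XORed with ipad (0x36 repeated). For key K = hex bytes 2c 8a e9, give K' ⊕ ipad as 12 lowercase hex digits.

1abcdf363636

Key hex bytes 2c 8a e9 is 3 bytes ≤ B = 6; zero-pad to 6 bytes: K' = 2c 8a e9 00 00 00.
XOR each byte with 0x36: 2c⊕36=1a, 8a⊕36=bc, e9⊕36=df, 00⊕36=36, 00⊕36=36, 00⊕36=36.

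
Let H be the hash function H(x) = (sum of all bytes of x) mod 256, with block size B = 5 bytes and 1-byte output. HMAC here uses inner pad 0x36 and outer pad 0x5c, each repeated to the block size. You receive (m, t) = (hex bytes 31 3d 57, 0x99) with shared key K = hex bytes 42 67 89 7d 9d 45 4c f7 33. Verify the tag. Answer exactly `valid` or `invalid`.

Key hex bytes 42 67 89 7d 9d 45 4c f7 33 is 9 bytes > B = 5, so hash it first: H(key) = 07, then zero-pad to 5 bytes: K' = 07 00 00 00 00.
K' ⊕ ipad = 31 36 36 36 36; K' ⊕ opad = 5b 5c 5c 5c 5c.
Inner hash: sum = 49+54+54+54+54+49+61+87 = 462; mod 256 = 206 → ce.
Outer hash (recomputed tag): sum = 91+92+92+92+92+206 = 665; mod 256 = 153 → 99.
Recomputed tag = 99; claimed = 99 → match.

valid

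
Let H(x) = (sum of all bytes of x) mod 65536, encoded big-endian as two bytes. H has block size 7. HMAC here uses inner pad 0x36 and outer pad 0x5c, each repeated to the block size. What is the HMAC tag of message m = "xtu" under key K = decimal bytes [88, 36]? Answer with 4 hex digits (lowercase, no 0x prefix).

Key decimal bytes [88, 36] = 58 24 is 2 bytes ≤ B = 7; zero-pad to 7 bytes: K' = 58 24 00 00 00 00 00.
K' ⊕ ipad = 6e 12 36 36 36 36 36.  K' ⊕ opad = 04 78 5c 5c 5c 5c 5c.
Inner input = (K'⊕ipad) ∥ m = 6e 12 36 36 36 36 36 ∥ 78 74 75.
Inner hash: sum = 110+18+54+54+54+54+54+120+116+117 = 751 → 02 ef.
Outer input = (K'⊕opad) ∥ inner = 04 78 5c 5c 5c 5c 5c ∥ 02 ef.
Outer hash (tag): sum = 4+120+92+92+92+92+92+2+239 = 825 → 03 39.

0339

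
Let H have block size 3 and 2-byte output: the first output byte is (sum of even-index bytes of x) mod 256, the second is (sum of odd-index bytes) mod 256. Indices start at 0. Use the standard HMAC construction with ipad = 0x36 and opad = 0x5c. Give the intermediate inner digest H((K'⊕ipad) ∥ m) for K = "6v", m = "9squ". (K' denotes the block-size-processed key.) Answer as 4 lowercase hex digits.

Key "6v" = 36 76 is 2 bytes ≤ B = 3; zero-pad to 3 bytes: K' = 36 76 00.
K' ⊕ ipad = 00 40 36.
Inner input = 00 40 36 ∥ 39 73 71 75.
Inner hash: even-index sum = 286 mod 256 = 30; odd-index sum = 234 mod 256 = 234 → 1e ea.

1eea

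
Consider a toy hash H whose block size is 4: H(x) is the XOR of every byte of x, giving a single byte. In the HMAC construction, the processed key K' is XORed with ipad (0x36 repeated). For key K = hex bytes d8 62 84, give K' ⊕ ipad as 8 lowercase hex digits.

ee54b236

Key hex bytes d8 62 84 is 3 bytes ≤ B = 4; zero-pad to 4 bytes: K' = d8 62 84 00.
XOR each byte with 0x36: d8⊕36=ee, 62⊕36=54, 84⊕36=b2, 00⊕36=36.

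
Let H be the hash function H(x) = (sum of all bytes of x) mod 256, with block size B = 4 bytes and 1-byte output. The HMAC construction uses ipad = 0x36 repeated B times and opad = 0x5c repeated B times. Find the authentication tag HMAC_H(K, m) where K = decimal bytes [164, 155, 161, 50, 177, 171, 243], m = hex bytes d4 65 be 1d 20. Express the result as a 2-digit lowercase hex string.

Key decimal bytes [164, 155, 161, 50, 177, 171, 243] = a4 9b a1 32 b1 ab f3 is 7 bytes > B = 4, so hash it first: H(key) = 61, then zero-pad to 4 bytes: K' = 61 00 00 00.
K' ⊕ ipad = 57 36 36 36.  K' ⊕ opad = 3d 5c 5c 5c.
Inner input = (K'⊕ipad) ∥ m = 57 36 36 36 ∥ d4 65 be 1d 20.
Inner hash: sum = 87+54+54+54+212+101+190+29+32 = 813; mod 256 = 45 → 2d.
Outer input = (K'⊕opad) ∥ inner = 3d 5c 5c 5c ∥ 2d.
Outer hash (tag): sum = 61+92+92+92+45 = 382; mod 256 = 126 → 7e.

7e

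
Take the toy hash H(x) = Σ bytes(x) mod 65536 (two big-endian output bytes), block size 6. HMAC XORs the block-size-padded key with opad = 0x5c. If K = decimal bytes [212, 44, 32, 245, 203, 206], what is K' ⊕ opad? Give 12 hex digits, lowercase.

88707ca99792

Key decimal bytes [212, 44, 32, 245, 203, 206] = d4 2c 20 f5 cb ce is exactly B = 6 bytes: K' = d4 2c 20 f5 cb ce.
XOR each byte with 0x5c: d4⊕5c=88, 2c⊕5c=70, 20⊕5c=7c, f5⊕5c=a9, cb⊕5c=97, ce⊕5c=92.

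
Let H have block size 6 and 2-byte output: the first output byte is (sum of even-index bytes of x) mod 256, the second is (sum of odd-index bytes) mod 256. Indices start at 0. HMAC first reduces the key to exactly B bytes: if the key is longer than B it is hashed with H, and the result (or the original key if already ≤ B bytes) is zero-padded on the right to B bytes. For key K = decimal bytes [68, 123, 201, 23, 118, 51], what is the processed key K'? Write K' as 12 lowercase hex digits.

Key decimal bytes [68, 123, 201, 23, 118, 51] = 44 7b c9 17 76 33 is exactly B = 6 bytes: K' = 44 7b c9 17 76 33.

447bc9177633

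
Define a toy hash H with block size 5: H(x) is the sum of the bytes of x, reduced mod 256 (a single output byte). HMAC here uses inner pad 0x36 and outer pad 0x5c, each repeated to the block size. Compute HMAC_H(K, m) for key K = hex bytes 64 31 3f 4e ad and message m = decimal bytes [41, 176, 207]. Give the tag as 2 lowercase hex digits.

Key hex bytes 64 31 3f 4e ad is exactly B = 5 bytes: K' = 64 31 3f 4e ad.
K' ⊕ ipad = 52 07 09 78 9b.  K' ⊕ opad = 38 6d 63 12 f1.
Inner input = (K'⊕ipad) ∥ m = 52 07 09 78 9b ∥ 29 b0 cf.
Inner hash: sum = 82+7+9+120+155+41+176+207 = 797; mod 256 = 29 → 1d.
Outer input = (K'⊕opad) ∥ inner = 38 6d 63 12 f1 ∥ 1d.
Outer hash (tag): sum = 56+109+99+18+241+29 = 552; mod 256 = 40 → 28.

28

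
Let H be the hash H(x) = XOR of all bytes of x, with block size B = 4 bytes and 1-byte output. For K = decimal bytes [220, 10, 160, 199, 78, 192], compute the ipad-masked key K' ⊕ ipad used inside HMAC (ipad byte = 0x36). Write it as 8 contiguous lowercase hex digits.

Key decimal bytes [220, 10, 160, 199, 78, 192] = dc 0a a0 c7 4e c0 is 6 bytes > B = 4, so hash it first: H(key) = 3f, then zero-pad to 4 bytes: K' = 3f 00 00 00.
XOR each byte with 0x36: 3f⊕36=09, 00⊕36=36, 00⊕36=36, 00⊕36=36.

09363636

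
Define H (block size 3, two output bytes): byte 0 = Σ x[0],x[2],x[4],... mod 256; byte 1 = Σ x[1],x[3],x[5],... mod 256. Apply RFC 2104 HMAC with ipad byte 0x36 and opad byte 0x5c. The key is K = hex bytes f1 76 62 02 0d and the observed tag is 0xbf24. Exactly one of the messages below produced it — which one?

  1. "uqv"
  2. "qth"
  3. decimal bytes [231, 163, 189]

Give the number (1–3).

Key hex bytes f1 76 62 02 0d is 5 bytes > B = 3, so hash it first: H(key) = 60 78, then zero-pad to 3 bytes: K' = 60 78 00.
K' ⊕ ipad = 56 4e 36; K' ⊕ opad = 3c 24 5c.
m1: inner = H(56 4e 36 75 71 76) = fd 39; tag = H(3c 24 5c fd 39) = d121
m2: inner = H(56 4e 36 71 74 68) = 00 27; tag = H(3c 24 5c 00 27) = bf24 ← matches
m3: inner = H(56 4e 36 e7 a3 bd) = 2f f2; tag = H(3c 24 5c 2f f2) = 8a53

2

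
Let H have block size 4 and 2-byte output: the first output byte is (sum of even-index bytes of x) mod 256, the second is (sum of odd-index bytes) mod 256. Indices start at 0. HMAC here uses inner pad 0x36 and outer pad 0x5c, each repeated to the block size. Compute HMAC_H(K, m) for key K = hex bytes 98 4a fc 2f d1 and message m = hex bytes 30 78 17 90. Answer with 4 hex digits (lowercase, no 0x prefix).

Key hex bytes 98 4a fc 2f d1 is 5 bytes > B = 4, so hash it first: H(key) = 65 79, then zero-pad to 4 bytes: K' = 65 79 00 00.
K' ⊕ ipad = 53 4f 36 36.  K' ⊕ opad = 39 25 5c 5c.
Inner input = (K'⊕ipad) ∥ m = 53 4f 36 36 ∥ 30 78 17 90.
Inner hash: even-index sum = 208 mod 256 = 208; odd-index sum = 397 mod 256 = 141 → d0 8d.
Outer input = (K'⊕opad) ∥ inner = 39 25 5c 5c ∥ d0 8d.
Outer hash (tag): even-index sum = 357 mod 256 = 101; odd-index sum = 270 mod 256 = 14 → 65 0e.

650e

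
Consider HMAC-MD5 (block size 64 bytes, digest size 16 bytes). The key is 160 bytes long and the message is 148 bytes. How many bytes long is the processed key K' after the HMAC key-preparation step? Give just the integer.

Key is 160 > 64 bytes, so it is hashed to 16 bytes then zero-padded to 64: |K'| = 64.

64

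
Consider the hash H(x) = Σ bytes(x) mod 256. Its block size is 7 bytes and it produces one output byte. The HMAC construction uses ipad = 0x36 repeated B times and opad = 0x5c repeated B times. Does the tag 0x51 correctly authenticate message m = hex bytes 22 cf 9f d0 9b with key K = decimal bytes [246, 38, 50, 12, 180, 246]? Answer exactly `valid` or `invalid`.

valid

Key decimal bytes [246, 38, 50, 12, 180, 246] = f6 26 32 0c b4 f6 is 6 bytes ≤ B = 7; zero-pad to 7 bytes: K' = f6 26 32 0c b4 f6 00.
K' ⊕ ipad = c0 10 04 3a 82 c0 36; K' ⊕ opad = aa 7a 6e 50 e8 aa 5c.
Inner hash: sum = 192+16+4+58+130+192+54+34+207+159+208+155 = 1409; mod 256 = 129 → 81.
Outer hash (recomputed tag): sum = 170+122+110+80+232+170+92+129 = 1105; mod 256 = 81 → 51.
Recomputed tag = 51; claimed = 51 → match.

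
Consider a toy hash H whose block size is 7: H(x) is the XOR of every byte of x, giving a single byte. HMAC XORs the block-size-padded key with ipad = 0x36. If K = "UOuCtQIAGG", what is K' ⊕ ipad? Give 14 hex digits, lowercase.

37363636363636

Key "UOuCtQIAGG" = 55 4f 75 43 74 51 49 41 47 47 is 10 bytes > B = 7, so hash it first: H(key) = 01, then zero-pad to 7 bytes: K' = 01 00 00 00 00 00 00.
XOR each byte with 0x36: 01⊕36=37, 00⊕36=36, 00⊕36=36, 00⊕36=36, 00⊕36=36, 00⊕36=36, 00⊕36=36.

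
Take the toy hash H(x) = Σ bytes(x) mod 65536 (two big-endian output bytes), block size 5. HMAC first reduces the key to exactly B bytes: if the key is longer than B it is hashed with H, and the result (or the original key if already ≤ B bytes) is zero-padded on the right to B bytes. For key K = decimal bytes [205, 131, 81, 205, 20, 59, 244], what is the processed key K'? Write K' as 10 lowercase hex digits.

03b1000000

|K| = 7 > B = 5, so first hash the key.
H(K): sum = 205+131+81+205+20+59+244 = 945 → 03 b1.
Zero-pad H(K) = 03 b1 to 5 bytes: K' = 03 b1 00 00 00.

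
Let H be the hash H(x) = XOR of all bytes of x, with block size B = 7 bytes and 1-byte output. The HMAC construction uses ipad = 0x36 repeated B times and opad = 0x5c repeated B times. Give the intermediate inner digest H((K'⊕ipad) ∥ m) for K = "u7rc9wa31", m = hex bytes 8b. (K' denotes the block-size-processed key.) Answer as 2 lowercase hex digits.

c3

Key "u7rc9wa31" = 75 37 72 63 39 77 61 33 31 is 9 bytes > B = 7, so hash it first: H(key) = 7e, then zero-pad to 7 bytes: K' = 7e 00 00 00 00 00 00.
K' ⊕ ipad = 48 36 36 36 36 36 36.
Inner input = 48 36 36 36 36 36 36 ∥ 8b.
Inner hash: XOR 48⊕36⊕36⊕36⊕36⊕36⊕36⊕8b = c3.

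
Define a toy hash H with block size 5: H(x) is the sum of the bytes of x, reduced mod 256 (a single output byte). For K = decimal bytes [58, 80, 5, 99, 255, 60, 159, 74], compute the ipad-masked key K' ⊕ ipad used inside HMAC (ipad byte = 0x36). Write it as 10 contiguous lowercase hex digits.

2036363636

Key decimal bytes [58, 80, 5, 99, 255, 60, 159, 74] = 3a 50 05 63 ff 3c 9f 4a is 8 bytes > B = 5, so hash it first: H(key) = 16, then zero-pad to 5 bytes: K' = 16 00 00 00 00.
XOR each byte with 0x36: 16⊕36=20, 00⊕36=36, 00⊕36=36, 00⊕36=36, 00⊕36=36.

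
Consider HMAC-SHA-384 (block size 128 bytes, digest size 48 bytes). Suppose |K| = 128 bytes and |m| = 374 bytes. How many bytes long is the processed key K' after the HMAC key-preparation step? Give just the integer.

Key is 128 ≤ 128 bytes, zero-padded: |K'| = 128.

128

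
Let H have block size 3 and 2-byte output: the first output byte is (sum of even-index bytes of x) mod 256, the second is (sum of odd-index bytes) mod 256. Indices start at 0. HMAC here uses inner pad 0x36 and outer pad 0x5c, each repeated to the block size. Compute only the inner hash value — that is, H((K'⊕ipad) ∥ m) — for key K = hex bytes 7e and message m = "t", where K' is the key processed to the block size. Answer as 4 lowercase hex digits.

Key hex bytes 7e is 1 byte ≤ B = 3; zero-pad to 3 bytes: K' = 7e 00 00.
K' ⊕ ipad = 48 36 36.
Inner input = 48 36 36 ∥ 74.
Inner hash: even-index sum = 126 mod 256 = 126; odd-index sum = 170 mod 256 = 170 → 7e aa.

7eaa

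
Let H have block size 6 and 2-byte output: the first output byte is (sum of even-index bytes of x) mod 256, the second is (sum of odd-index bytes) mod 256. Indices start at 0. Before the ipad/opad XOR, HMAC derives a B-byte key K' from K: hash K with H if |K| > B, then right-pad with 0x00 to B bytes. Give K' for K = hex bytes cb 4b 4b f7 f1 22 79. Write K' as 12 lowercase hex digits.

806400000000

|K| = 7 > B = 6, so first hash the key.
H(K): even-index sum = 640 mod 256 = 128; odd-index sum = 356 mod 256 = 100 → 80 64.
Zero-pad H(K) = 80 64 to 6 bytes: K' = 80 64 00 00 00 00.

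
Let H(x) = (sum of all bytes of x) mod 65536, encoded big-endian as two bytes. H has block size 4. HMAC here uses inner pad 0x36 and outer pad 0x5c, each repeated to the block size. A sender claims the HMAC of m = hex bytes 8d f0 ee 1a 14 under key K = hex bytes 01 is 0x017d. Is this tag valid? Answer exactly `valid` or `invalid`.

invalid

Key hex bytes 01 is 1 byte ≤ B = 4; zero-pad to 4 bytes: K' = 01 00 00 00.
K' ⊕ ipad = 37 36 36 36; K' ⊕ opad = 5d 5c 5c 5c.
Inner hash: sum = 55+54+54+54+141+240+238+26+20 = 882 → 03 72.
Outer hash (recomputed tag): sum = 93+92+92+92+3+114 = 486 → 01 e6.
Recomputed tag = 01e6; claimed = 017d → mismatch.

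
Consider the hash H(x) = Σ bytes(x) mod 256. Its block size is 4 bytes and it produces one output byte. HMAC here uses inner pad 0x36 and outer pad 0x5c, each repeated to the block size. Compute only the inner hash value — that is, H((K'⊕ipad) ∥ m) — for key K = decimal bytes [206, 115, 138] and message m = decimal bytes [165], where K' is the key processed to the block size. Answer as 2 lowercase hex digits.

Key decimal bytes [206, 115, 138] = ce 73 8a is 3 bytes ≤ B = 4; zero-pad to 4 bytes: K' = ce 73 8a 00.
K' ⊕ ipad = f8 45 bc 36.
Inner input = f8 45 bc 36 ∥ a5.
Inner hash: sum = 248+69+188+54+165 = 724; mod 256 = 212 → d4.

d4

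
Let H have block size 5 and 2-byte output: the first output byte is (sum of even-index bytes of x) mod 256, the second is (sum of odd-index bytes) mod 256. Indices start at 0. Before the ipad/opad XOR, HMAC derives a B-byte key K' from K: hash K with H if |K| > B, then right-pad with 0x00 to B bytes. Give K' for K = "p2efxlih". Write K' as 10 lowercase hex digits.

b66c000000

|K| = 8 > B = 5, so first hash the key.
H(K): even-index sum = 438 mod 256 = 182; odd-index sum = 364 mod 256 = 108 → b6 6c.
Zero-pad H(K) = b6 6c to 5 bytes: K' = b6 6c 00 00 00.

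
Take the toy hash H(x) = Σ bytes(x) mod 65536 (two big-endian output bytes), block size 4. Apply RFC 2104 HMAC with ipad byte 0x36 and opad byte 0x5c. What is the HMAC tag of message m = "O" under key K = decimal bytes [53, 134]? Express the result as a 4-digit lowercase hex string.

Key decimal bytes [53, 134] = 35 86 is 2 bytes ≤ B = 4; zero-pad to 4 bytes: K' = 35 86 00 00.
K' ⊕ ipad = 03 b0 36 36.  K' ⊕ opad = 69 da 5c 5c.
Inner input = (K'⊕ipad) ∥ m = 03 b0 36 36 ∥ 4f.
Inner hash: sum = 3+176+54+54+79 = 366 → 01 6e.
Outer input = (K'⊕opad) ∥ inner = 69 da 5c 5c ∥ 01 6e.
Outer hash (tag): sum = 105+218+92+92+1+110 = 618 → 02 6a.

026a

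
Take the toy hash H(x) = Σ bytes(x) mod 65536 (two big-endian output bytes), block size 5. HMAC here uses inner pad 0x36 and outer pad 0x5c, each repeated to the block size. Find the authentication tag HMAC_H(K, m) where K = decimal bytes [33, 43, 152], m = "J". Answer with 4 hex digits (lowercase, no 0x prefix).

Key decimal bytes [33, 43, 152] = 21 2b 98 is 3 bytes ≤ B = 5; zero-pad to 5 bytes: K' = 21 2b 98 00 00.
K' ⊕ ipad = 17 1d ae 36 36.  K' ⊕ opad = 7d 77 c4 5c 5c.
Inner input = (K'⊕ipad) ∥ m = 17 1d ae 36 36 ∥ 4a.
Inner hash: sum = 23+29+174+54+54+74 = 408 → 01 98.
Outer input = (K'⊕opad) ∥ inner = 7d 77 c4 5c 5c ∥ 01 98.
Outer hash (tag): sum = 125+119+196+92+92+1+152 = 777 → 03 09.

0309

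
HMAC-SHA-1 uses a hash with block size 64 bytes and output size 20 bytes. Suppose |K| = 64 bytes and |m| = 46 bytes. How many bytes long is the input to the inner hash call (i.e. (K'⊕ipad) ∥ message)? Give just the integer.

110

Key is 64 ≤ 64 bytes, zero-padded: |K'| = 64.
Inner input = (K'⊕ipad) ∥ m → 64 + 46 = 110 bytes.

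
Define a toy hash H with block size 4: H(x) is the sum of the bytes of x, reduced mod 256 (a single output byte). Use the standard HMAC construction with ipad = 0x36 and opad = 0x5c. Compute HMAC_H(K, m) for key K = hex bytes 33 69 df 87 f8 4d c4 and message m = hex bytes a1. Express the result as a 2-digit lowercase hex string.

eb

Key hex bytes 33 69 df 87 f8 4d c4 is 7 bytes > B = 4, so hash it first: H(key) = 0b, then zero-pad to 4 bytes: K' = 0b 00 00 00.
K' ⊕ ipad = 3d 36 36 36.  K' ⊕ opad = 57 5c 5c 5c.
Inner input = (K'⊕ipad) ∥ m = 3d 36 36 36 ∥ a1.
Inner hash: sum = 61+54+54+54+161 = 384; mod 256 = 128 → 80.
Outer input = (K'⊕opad) ∥ inner = 57 5c 5c 5c ∥ 80.
Outer hash (tag): sum = 87+92+92+92+128 = 491; mod 256 = 235 → eb.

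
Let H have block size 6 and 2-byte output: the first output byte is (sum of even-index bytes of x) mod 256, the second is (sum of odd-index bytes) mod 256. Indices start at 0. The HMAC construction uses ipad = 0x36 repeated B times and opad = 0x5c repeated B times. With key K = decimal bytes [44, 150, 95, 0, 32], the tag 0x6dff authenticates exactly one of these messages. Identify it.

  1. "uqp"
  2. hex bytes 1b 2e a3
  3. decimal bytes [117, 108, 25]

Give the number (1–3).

Key decimal bytes [44, 150, 95, 0, 32] = 2c 96 5f 00 20 is 5 bytes ≤ B = 6; zero-pad to 6 bytes: K' = 2c 96 5f 00 20 00.
K' ⊕ ipad = 1a a0 69 36 16 36; K' ⊕ opad = 70 ca 03 5c 7c 5c.
m1: inner = H(1a a0 69 36 16 36 75 71 70) = 7e 7d; tag = H(70 ca 03 5c 7c 5c 7e 7d) = 6dff ← matches
m2: inner = H(1a a0 69 36 16 36 1b 2e a3) = 57 3a; tag = H(70 ca 03 5c 7c 5c 57 3a) = 46bc
m3: inner = H(1a a0 69 36 16 36 75 6c 19) = 27 78; tag = H(70 ca 03 5c 7c 5c 27 78) = 16fa

1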